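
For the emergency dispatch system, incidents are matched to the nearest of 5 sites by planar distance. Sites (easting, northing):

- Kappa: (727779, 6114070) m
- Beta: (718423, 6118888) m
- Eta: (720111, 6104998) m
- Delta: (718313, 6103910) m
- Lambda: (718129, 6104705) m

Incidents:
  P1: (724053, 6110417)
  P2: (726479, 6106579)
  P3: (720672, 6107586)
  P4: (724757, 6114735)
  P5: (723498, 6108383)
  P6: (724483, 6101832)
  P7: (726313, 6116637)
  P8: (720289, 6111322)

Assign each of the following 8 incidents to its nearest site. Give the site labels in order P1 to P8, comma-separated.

Kappa, Eta, Eta, Kappa, Eta, Eta, Kappa, Eta

P1 → Kappa (d²=27227485.00)
P2 → Eta (d²=43050985.00)
P3 → Eta (d²=7012465.00)
P4 → Kappa (d²=9574709.00)
P5 → Eta (d²=22929994.00)
P6 → Eta (d²=29137940.00)
P7 → Kappa (d²=8738645.00)
P8 → Eta (d²=40024660.00)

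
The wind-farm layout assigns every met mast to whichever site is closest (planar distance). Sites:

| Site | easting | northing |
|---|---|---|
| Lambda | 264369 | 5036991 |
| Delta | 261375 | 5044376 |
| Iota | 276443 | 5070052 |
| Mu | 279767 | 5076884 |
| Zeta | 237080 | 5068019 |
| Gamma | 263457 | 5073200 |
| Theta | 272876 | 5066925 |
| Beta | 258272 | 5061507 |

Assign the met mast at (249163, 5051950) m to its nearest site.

Squared distances to each site:
Lambda: 454994117.000; Delta: 206498420.000; Iota: 1071880804.000; Mu: 1558309172.000; Zeta: 404211650.000; Gamma: 655880936.000; Theta: 786556994.000; Beta: 174310130.000.
Minimum at Beta.

Beta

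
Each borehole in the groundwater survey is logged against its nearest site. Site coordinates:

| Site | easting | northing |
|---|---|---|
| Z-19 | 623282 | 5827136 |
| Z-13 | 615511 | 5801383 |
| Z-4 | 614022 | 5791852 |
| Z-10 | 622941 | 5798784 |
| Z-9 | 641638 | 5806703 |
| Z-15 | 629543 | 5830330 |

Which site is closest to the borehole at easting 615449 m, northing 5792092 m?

Z-4

Squared distances to each site:
Z-19: 1289437825.000; Z-13: 86326525.000; Z-4: 2093929.000; Z-10: 100912928.000; Z-9: 899345042.000; Z-15: 1660785480.000.
Minimum at Z-4.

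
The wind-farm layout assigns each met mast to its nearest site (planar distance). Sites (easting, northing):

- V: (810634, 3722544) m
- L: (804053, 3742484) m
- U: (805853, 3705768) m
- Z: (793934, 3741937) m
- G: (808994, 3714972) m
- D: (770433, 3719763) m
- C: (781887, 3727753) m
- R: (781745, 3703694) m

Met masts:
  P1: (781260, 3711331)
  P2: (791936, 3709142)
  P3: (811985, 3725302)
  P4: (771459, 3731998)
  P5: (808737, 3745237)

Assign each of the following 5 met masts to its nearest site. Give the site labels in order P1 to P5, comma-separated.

P1 → R (d²=58558994.00)
P2 → R (d²=133537185.00)
P3 → V (d²=9431765.00)
P4 → C (d²=126763209.00)
P5 → L (d²=29518865.00)

R, R, V, C, L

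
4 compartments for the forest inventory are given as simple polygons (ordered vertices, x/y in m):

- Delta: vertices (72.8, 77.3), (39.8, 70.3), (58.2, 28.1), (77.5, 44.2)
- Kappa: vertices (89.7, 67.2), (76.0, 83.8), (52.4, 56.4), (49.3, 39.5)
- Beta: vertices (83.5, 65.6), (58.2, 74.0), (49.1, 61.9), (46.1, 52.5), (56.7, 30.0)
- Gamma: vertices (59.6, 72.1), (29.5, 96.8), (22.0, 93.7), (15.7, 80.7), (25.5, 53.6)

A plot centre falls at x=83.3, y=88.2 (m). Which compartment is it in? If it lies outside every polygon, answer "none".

none

Cast a ray rightward from (83.3, 88.2). For each polygon, the edges (by vertex number in listed order) whose endpoints lie on opposite sides of y = 88.2, where each meets that height, and whether that is right or left of the point:
Delta: no edge straddles that height → 0 crossings.
Kappa: no edge straddles that height → 0 crossings.
Beta: no edge straddles that height → 0 crossings.
Gamma: 1–2 at x≈39.98 (left), 3–4 at x≈19.33 (left) → 0 crossings.
All counts are even, so the point lies outside every listed polygon.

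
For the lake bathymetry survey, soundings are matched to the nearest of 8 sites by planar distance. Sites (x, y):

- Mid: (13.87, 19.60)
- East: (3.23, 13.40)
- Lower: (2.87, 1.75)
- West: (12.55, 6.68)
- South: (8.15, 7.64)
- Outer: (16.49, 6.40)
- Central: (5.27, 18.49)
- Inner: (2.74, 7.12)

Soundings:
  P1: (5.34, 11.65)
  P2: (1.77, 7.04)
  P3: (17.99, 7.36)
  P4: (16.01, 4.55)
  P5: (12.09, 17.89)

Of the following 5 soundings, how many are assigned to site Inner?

1

P1 → East
P2 → Inner
P3 → Outer
P4 → Outer
P5 → Mid
1 of the 5 goes to Inner.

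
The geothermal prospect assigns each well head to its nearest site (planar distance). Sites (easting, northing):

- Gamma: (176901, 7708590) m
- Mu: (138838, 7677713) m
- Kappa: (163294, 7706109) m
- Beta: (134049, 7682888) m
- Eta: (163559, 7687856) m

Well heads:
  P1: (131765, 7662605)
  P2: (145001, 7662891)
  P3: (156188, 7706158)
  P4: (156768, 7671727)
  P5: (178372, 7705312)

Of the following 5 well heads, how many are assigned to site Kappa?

1

P1 → Mu
P2 → Mu
P3 → Kappa
P4 → Eta
P5 → Gamma
1 of the 5 goes to Kappa.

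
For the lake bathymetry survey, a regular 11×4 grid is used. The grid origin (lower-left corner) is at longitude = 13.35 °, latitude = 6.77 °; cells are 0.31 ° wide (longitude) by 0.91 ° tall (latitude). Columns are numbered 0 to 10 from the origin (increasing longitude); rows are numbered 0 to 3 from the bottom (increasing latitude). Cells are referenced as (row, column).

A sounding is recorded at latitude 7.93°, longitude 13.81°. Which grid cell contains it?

(1, 1)

Column index: ⌊(13.81 − 13.35) / 0.31⌋ = ⌊1.484⌋ = 1
Row offset from origin: ⌊(7.93 − 6.77) / 0.91⌋ = ⌊1.275⌋ = 1 → row 1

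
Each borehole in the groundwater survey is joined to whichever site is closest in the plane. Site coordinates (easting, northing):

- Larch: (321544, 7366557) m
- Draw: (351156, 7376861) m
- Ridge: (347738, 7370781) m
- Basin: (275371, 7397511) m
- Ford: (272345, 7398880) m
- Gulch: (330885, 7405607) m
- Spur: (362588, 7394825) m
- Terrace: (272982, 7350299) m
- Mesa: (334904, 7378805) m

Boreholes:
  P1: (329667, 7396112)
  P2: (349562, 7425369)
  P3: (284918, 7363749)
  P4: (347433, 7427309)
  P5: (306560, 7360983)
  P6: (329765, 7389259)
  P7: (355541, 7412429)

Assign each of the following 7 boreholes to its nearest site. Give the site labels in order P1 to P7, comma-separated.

Gulch, Gulch, Terrace, Gulch, Larch, Mesa, Spur

P1 → Gulch (d²=91638549.00)
P2 → Gulch (d²=739366973.00)
P3 → Terrace (d²=323370596.00)
P4 → Gulch (d²=744813108.00)
P5 → Larch (d²=255589732.00)
P6 → Mesa (d²=135695437.00)
P7 → Spur (d²=359561025.00)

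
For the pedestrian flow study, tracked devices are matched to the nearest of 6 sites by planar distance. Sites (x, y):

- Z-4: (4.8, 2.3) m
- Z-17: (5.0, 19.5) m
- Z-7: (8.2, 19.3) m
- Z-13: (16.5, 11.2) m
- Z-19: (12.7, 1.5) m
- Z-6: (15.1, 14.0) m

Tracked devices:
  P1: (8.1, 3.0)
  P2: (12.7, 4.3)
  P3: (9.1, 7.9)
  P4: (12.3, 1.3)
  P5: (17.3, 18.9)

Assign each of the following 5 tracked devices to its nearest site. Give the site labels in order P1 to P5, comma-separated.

P1 → Z-4 (d²=11.38)
P2 → Z-19 (d²=7.84)
P3 → Z-4 (d²=49.85)
P4 → Z-19 (d²=0.20)
P5 → Z-6 (d²=28.85)

Z-4, Z-19, Z-4, Z-19, Z-6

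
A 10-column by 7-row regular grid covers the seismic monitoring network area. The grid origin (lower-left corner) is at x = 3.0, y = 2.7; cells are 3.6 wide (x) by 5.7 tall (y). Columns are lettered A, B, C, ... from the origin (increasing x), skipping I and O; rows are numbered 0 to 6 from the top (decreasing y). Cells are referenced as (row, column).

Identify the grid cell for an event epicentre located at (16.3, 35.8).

Column index: ⌊(16.3 − 3.0) / 3.6⌋ = ⌊3.694⌋ = 3 → column D
Row offset from origin: ⌊(35.8 − 2.7) / 5.7⌋ = ⌊5.807⌋ = 5 → row 1 (counted from top)

(1, D)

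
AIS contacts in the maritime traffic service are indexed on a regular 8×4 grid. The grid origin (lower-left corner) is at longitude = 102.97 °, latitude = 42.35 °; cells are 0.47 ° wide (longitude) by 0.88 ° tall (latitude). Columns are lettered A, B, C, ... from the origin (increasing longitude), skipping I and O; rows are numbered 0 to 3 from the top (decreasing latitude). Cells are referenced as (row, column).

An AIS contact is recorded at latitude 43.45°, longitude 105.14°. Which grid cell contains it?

Column index: ⌊(105.14 − 102.97) / 0.47⌋ = ⌊4.617⌋ = 4 → column E
Row offset from origin: ⌊(43.45 − 42.35) / 0.88⌋ = ⌊1.250⌋ = 1 → row 2 (counted from top)

(2, E)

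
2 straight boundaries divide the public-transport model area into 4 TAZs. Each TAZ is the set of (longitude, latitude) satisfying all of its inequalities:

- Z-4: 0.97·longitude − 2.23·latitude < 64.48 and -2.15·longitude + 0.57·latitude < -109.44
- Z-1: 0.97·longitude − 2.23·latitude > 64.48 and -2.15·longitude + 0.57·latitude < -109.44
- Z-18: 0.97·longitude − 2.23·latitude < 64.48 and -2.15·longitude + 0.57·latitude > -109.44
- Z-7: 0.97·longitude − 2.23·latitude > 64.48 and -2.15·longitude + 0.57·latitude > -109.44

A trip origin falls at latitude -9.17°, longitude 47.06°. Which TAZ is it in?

0.97·47.06 − 2.23·-9.17 = 66.097, which is > 64.48
-2.15·47.06 + 0.57·-9.17 = -106.406, which is > -109.44
This sign pattern matches Z-7.

Z-7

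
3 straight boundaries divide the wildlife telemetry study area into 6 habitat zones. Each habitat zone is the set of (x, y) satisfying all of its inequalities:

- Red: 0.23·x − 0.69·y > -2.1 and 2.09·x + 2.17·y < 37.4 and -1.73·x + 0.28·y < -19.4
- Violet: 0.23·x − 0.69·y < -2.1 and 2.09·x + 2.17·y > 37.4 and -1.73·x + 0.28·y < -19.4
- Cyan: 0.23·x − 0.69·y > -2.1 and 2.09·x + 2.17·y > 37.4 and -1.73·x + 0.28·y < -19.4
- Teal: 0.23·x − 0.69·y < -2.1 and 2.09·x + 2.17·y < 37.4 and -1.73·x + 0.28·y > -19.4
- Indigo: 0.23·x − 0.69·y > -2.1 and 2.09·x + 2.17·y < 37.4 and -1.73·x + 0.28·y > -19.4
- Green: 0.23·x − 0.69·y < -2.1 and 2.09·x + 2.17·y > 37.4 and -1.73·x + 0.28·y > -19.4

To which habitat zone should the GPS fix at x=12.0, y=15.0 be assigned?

0.23·12.0 − 0.69·15.0 = -7.590, which is < -2.1
2.09·12.0 + 2.17·15.0 = 57.630, which is > 37.4
-1.73·12.0 + 0.28·15.0 = -16.560, which is > -19.4
This sign pattern matches Green.

Green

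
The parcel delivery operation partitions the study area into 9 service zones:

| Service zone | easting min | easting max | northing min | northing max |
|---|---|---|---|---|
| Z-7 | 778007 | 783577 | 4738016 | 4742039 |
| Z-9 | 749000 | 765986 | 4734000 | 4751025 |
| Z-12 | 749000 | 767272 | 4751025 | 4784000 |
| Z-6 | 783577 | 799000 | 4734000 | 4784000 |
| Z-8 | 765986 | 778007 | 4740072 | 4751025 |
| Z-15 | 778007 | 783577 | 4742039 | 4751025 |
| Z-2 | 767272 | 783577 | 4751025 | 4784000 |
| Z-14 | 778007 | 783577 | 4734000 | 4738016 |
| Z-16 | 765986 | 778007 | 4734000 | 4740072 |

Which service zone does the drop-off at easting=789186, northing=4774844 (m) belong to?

Z-6

The point has easting = 789186 and northing = 4774844.
Only Z-6 satisfies 783577 ≤ easting ≤ 799000 and 4734000 ≤ northing ≤ 4784000.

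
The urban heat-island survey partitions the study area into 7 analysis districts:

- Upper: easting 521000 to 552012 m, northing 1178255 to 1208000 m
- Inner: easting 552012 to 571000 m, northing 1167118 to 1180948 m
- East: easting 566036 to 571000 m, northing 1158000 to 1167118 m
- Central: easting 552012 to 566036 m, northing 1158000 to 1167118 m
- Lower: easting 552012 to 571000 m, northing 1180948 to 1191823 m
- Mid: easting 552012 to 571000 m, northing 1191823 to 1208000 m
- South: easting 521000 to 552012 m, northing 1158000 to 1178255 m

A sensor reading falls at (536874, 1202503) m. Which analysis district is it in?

Upper

The point has easting = 536874 and northing = 1202503.
Only Upper satisfies 521000 ≤ easting ≤ 552012 and 1178255 ≤ northing ≤ 1208000.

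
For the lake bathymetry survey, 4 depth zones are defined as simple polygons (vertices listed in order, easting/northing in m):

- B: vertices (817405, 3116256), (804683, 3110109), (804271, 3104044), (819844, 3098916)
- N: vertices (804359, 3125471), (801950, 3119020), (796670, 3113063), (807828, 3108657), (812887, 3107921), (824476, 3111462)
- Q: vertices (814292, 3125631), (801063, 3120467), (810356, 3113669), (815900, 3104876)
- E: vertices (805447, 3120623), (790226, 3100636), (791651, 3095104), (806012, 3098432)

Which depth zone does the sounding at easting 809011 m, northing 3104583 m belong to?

Cast a ray rightward from (809011, 3104583). For each polygon, the edges (by vertex number in listed order) whose endpoints lie on opposite sides of northing = 3104583, where each meets that height, and whether that is right or left of the point:
B: 2–3 at easting≈804307.6 (left), 4–1 at easting≈819046.9 (right) → 1 crossing.
N: no edge straddles that height → 0 crossings.
Q: no edge straddles that height → 0 crossings.
E: 1–2 at easting≈793231.8 (left), 4–1 at easting≈805855.4 (left) → 0 crossings.
Only B has an odd count, so the point is inside B.

B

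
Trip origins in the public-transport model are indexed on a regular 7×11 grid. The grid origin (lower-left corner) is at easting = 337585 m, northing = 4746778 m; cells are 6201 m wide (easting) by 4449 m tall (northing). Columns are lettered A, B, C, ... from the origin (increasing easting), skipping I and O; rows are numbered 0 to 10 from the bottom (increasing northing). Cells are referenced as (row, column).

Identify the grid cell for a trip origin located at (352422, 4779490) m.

(7, C)

Column index: ⌊(352422 − 337585) / 6201⌋ = ⌊2.393⌋ = 2 → column C
Row offset from origin: ⌊(4779490 − 4746778) / 4449⌋ = ⌊7.353⌋ = 7 → row 7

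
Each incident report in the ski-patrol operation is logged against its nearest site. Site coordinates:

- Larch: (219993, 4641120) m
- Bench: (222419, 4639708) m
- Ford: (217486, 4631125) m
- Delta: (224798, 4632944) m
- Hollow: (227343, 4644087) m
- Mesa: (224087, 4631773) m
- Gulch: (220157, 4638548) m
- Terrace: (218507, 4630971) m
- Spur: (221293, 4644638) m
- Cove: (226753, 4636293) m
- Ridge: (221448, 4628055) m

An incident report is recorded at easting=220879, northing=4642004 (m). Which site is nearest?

Squared distances to each site:
Larch: 1566452.000; Bench: 7643216.000; Ford: 129865090.000; Delta: 97442161.000; Hollow: 46122185.000; Mesa: 114964625.000; Gulch: 12465220.000; Terrace: 127353473.000; Spur: 7109352.000; Cove: 67119397.000; Ridge: 194898362.000.
Minimum at Larch.

Larch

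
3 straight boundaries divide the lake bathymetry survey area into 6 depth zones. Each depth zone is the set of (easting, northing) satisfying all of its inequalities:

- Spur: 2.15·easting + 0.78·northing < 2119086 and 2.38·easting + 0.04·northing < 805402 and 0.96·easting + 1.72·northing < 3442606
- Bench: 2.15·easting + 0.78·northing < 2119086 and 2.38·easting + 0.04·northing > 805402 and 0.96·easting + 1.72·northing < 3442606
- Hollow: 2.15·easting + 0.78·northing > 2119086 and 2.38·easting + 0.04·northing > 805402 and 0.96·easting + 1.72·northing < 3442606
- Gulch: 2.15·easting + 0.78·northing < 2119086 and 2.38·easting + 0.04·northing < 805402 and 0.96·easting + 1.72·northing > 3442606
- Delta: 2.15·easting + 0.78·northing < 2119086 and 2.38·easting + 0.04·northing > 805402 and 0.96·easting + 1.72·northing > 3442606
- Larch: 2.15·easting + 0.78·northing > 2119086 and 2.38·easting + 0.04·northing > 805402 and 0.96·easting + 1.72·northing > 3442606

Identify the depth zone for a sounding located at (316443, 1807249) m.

2.15·316443 + 0.78·1807249 = 2090006.670, which is < 2119086
2.38·316443 + 0.04·1807249 = 825424.300, which is > 805402
0.96·316443 + 1.72·1807249 = 3412253.560, which is < 3442606
This sign pattern matches Bench.

Bench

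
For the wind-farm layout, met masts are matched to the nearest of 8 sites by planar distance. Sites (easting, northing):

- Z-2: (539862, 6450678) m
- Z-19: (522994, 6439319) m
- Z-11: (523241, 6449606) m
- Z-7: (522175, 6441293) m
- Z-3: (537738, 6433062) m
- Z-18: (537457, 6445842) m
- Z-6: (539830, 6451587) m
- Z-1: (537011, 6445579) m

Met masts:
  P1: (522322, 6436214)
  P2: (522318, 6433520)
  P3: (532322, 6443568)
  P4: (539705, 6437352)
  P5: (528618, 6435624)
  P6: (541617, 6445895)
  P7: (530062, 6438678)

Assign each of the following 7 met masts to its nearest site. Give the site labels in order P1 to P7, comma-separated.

Z-19, Z-19, Z-1, Z-3, Z-19, Z-18, Z-19

P1 → Z-19 (d²=10092609.00)
P2 → Z-19 (d²=34085377.00)
P3 → Z-1 (d²=26030842.00)
P4 → Z-3 (d²=22273189.00)
P5 → Z-19 (d²=45282401.00)
P6 → Z-18 (d²=17308409.00)
P7 → Z-19 (d²=50367505.00)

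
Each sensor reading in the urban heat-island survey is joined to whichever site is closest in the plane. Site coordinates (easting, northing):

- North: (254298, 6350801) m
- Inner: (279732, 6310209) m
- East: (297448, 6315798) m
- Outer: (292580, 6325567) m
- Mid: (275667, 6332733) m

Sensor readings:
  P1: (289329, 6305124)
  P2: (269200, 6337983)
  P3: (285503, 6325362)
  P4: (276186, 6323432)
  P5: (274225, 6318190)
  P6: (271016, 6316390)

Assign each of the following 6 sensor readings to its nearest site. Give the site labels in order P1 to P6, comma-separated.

Inner, Mid, Outer, Mid, Inner, Inner

P1 → Inner (d²=117959634.00)
P2 → Mid (d²=69384589.00)
P3 → Outer (d²=50125954.00)
P4 → Mid (d²=86777962.00)
P5 → Inner (d²=94023410.00)
P6 → Inner (d²=114173417.00)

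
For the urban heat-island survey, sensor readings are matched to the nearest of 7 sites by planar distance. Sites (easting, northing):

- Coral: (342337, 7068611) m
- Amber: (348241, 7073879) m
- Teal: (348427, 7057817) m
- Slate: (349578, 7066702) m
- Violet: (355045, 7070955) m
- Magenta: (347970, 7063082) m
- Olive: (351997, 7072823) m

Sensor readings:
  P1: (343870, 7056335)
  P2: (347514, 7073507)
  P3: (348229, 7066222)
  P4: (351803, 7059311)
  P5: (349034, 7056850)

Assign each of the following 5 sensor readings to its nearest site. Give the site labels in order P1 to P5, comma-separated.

P1 → Teal (d²=22962573.00)
P2 → Amber (d²=666913.00)
P3 → Slate (d²=2050201.00)
P4 → Teal (d²=13629412.00)
P5 → Teal (d²=1303538.00)

Teal, Amber, Slate, Teal, Teal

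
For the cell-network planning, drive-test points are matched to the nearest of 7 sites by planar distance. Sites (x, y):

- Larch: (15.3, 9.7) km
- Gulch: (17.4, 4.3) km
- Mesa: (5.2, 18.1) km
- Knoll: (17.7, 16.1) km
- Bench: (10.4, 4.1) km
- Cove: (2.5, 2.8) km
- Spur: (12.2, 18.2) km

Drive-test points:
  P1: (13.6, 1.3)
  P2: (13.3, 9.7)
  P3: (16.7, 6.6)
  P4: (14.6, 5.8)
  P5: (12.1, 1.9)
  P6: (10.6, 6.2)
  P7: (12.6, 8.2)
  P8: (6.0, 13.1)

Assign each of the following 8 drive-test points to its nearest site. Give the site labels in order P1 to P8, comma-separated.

Bench, Larch, Gulch, Gulch, Bench, Bench, Larch, Mesa

P1 → Bench (d²=18.08)
P2 → Larch (d²=4.00)
P3 → Gulch (d²=5.78)
P4 → Gulch (d²=10.09)
P5 → Bench (d²=7.73)
P6 → Bench (d²=4.45)
P7 → Larch (d²=9.54)
P8 → Mesa (d²=25.64)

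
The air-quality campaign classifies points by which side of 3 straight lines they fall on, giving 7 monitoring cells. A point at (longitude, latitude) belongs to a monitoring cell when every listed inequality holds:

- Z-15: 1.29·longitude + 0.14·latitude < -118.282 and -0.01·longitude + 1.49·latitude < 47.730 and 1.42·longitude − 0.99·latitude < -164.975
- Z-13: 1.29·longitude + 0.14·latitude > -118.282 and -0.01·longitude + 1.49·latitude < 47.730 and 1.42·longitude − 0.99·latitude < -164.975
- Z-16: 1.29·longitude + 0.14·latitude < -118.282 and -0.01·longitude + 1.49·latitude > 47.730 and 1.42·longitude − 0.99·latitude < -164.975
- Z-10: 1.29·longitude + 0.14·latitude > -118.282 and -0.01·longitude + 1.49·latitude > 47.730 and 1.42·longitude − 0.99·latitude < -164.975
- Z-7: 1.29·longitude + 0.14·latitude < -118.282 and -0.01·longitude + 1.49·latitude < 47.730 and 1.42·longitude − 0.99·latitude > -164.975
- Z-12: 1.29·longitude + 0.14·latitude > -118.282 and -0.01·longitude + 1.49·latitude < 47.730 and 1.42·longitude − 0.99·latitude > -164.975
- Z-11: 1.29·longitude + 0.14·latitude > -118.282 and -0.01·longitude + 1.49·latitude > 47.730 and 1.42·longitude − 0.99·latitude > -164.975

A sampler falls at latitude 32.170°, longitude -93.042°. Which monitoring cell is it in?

Z-11

1.29·-93.042 + 0.14·32.170 = -115.520, which is > -118.282
-0.01·-93.042 + 1.49·32.170 = 48.864, which is > 47.730
1.42·-93.042 − 0.99·32.170 = -163.968, which is > -164.975
This sign pattern matches Z-11.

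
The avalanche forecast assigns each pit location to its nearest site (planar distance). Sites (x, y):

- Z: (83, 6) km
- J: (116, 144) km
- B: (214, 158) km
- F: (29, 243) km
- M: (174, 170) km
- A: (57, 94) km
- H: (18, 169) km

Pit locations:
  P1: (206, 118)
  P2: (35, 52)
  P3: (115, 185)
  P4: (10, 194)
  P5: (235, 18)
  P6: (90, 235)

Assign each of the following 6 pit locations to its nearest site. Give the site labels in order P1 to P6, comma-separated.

B, A, J, H, B, F

P1 → B (d²=1664.00)
P2 → A (d²=2248.00)
P3 → J (d²=1682.00)
P4 → H (d²=689.00)
P5 → B (d²=20041.00)
P6 → F (d²=3785.00)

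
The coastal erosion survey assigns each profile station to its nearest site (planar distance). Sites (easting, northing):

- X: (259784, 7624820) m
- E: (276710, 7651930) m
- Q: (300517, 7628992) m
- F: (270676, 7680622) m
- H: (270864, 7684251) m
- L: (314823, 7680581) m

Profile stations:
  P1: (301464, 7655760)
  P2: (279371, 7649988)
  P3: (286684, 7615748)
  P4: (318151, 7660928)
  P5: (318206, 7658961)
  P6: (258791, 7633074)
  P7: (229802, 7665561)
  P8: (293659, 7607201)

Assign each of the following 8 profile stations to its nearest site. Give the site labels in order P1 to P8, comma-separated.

P1 → E (d²=627429416.00)
P2 → E (d²=10852285.00)
P3 → Q (d²=366755425.00)
P4 → L (d²=397315993.00)
P5 → L (d²=478869089.00)
P6 → X (d²=69114565.00)
P7 → F (d²=1897517597.00)
P8 → Q (d²=521879845.00)

E, E, Q, L, L, X, F, Q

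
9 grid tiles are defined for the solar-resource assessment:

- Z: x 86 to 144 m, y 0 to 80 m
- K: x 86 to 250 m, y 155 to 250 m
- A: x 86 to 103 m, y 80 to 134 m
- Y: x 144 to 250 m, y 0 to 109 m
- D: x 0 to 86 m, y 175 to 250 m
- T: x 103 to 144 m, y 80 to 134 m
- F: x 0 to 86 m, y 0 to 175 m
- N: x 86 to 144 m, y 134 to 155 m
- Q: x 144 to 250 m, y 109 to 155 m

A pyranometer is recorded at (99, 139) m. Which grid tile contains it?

N

The point has x = 99 and y = 139.
Only N satisfies 86 ≤ x ≤ 144 and 134 ≤ y ≤ 155.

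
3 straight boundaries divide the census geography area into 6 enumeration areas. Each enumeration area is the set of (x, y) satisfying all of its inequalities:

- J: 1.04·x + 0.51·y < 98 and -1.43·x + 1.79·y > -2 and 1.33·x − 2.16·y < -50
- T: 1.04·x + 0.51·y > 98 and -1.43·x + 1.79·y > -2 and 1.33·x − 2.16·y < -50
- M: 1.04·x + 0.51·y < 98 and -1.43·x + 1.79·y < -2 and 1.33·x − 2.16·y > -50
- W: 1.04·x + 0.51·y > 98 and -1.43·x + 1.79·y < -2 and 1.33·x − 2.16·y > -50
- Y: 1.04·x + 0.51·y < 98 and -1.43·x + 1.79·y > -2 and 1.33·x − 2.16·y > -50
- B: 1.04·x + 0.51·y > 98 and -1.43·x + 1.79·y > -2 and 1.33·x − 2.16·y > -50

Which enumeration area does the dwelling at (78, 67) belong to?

B

1.04·78 + 0.51·67 = 115.290, which is > 98
-1.43·78 + 1.79·67 = 8.390, which is > -2
1.33·78 − 2.16·67 = -40.980, which is > -50
This sign pattern matches B.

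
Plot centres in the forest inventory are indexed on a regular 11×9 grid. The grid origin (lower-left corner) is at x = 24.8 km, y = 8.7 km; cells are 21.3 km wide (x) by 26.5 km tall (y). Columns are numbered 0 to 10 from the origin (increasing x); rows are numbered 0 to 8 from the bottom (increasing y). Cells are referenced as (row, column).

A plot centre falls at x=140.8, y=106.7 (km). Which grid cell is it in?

Column index: ⌊(140.8 − 24.8) / 21.3⌋ = ⌊5.446⌋ = 5
Row offset from origin: ⌊(106.7 − 8.7) / 26.5⌋ = ⌊3.698⌋ = 3 → row 3

(3, 5)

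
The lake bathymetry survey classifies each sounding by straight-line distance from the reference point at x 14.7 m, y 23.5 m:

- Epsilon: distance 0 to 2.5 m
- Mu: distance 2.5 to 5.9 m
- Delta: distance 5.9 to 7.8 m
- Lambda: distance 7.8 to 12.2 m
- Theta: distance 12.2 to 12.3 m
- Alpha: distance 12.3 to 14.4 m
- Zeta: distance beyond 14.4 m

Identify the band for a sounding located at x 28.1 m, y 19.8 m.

Alpha

Distance = √((28.1−14.7)² + (19.8−23.5)²) = √(179.560 + 13.690) = 13.901 m.
12.3 ≤ 13.901 < 14.4 → Alpha.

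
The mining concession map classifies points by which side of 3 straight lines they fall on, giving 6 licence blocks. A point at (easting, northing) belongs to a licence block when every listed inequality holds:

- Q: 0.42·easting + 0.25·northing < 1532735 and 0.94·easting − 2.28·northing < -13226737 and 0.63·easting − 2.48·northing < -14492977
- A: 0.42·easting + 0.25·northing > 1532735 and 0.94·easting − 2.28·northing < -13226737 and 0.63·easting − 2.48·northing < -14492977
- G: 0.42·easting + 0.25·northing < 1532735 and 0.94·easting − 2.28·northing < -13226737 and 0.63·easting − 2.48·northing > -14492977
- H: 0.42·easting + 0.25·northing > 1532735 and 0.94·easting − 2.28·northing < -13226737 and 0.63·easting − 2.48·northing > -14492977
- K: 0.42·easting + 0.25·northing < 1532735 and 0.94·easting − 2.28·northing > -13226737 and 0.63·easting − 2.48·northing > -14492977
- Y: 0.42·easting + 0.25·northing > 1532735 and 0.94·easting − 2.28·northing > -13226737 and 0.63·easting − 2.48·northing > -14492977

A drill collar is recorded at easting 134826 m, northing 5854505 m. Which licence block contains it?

0.42·134826 + 0.25·5854505 = 1520253.170, which is < 1532735
0.94·134826 − 2.28·5854505 = -13221534.960, which is > -13226737
0.63·134826 − 2.48·5854505 = -14434232.020, which is > -14492977
This sign pattern matches K.

K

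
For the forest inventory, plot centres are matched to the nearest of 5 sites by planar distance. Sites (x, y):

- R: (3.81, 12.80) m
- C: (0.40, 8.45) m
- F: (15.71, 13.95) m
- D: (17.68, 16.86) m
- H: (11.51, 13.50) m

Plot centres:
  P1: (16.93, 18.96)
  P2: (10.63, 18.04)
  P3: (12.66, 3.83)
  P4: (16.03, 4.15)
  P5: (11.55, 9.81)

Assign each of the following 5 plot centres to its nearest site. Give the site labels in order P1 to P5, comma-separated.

D, H, H, F, H

P1 → D (d²=4.97)
P2 → H (d²=21.39)
P3 → H (d²=94.83)
P4 → F (d²=96.14)
P5 → H (d²=13.62)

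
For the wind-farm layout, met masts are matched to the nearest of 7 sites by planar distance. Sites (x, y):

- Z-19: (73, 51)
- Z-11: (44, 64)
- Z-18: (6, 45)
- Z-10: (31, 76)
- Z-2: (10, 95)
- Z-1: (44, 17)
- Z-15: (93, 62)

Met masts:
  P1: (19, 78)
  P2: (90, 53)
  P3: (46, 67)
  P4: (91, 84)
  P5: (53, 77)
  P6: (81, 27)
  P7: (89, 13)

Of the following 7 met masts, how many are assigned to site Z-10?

1

P1 → Z-10
P2 → Z-15
P3 → Z-11
P4 → Z-15
P5 → Z-11
P6 → Z-19
P7 → Z-19
1 of the 7 goes to Z-10.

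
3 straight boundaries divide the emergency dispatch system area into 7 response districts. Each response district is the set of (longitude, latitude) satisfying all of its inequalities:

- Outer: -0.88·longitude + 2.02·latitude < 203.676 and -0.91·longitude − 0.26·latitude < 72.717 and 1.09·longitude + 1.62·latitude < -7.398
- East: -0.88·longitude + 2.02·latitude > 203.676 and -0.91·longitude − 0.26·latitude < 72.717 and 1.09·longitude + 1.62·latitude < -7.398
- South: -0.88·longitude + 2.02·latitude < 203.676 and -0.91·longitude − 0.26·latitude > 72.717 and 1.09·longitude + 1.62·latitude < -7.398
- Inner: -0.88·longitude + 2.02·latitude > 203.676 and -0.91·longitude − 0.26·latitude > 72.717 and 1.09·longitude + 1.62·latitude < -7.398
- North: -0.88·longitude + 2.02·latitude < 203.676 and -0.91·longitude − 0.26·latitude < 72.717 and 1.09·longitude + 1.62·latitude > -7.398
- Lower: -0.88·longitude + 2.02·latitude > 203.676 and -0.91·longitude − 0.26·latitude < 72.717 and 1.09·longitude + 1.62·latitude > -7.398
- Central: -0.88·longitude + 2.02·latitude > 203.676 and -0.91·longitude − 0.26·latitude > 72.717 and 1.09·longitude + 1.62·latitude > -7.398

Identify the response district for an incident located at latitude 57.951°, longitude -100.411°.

Inner

-0.88·-100.411 + 2.02·57.951 = 205.423, which is > 203.676
-0.91·-100.411 − 0.26·57.951 = 76.307, which is > 72.717
1.09·-100.411 + 1.62·57.951 = -15.567, which is < -7.398
This sign pattern matches Inner.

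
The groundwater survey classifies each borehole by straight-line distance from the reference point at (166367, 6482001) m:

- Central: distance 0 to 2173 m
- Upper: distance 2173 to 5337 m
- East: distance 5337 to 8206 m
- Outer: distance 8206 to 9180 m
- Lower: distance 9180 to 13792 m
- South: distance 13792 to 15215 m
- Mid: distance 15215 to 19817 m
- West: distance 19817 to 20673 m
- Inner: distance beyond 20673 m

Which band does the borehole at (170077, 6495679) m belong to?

Distance = √((170077−166367)² + (6495679−6482001)²) = √(13764100.000 + 187087684.000) = 14172.219 m.
13792 ≤ 14172.219 < 15215 → South.

South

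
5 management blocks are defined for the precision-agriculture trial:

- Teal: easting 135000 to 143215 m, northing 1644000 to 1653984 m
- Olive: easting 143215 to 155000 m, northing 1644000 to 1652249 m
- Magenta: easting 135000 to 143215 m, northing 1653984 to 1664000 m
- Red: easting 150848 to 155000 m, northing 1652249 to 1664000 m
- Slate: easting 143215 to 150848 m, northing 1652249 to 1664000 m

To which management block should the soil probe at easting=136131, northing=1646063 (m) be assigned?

The point has easting = 136131 and northing = 1646063.
Only Teal satisfies 135000 ≤ easting ≤ 143215 and 1644000 ≤ northing ≤ 1653984.

Teal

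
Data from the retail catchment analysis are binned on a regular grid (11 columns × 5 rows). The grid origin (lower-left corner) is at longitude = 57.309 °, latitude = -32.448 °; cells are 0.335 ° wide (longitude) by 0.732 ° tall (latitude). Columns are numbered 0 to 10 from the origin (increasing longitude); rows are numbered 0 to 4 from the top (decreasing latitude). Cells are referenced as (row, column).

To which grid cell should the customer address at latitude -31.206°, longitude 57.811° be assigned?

Column index: ⌊(57.811 − 57.309) / 0.335⌋ = ⌊1.499⌋ = 1
Row offset from origin: ⌊(-31.206 − -32.448) / 0.732⌋ = ⌊1.697⌋ = 1 → row 3 (counted from top)

(3, 1)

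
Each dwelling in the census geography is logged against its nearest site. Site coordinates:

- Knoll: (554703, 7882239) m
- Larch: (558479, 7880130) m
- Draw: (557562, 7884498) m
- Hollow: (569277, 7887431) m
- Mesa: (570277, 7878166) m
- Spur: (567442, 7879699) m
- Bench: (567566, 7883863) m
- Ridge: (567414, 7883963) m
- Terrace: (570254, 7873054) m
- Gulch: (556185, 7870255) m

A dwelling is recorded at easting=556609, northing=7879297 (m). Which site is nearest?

Larch

Squared distances to each site:
Knoll: 12288200.000; Larch: 4190789.000; Draw: 27958610.000; Hollow: 226640180.000; Mesa: 188093385.000; Spur: 117515493.000; Bench: 140904205.000; Ridge: 138519581.000; Terrace: 225161074.000; Gulch: 81937540.000.
Minimum at Larch.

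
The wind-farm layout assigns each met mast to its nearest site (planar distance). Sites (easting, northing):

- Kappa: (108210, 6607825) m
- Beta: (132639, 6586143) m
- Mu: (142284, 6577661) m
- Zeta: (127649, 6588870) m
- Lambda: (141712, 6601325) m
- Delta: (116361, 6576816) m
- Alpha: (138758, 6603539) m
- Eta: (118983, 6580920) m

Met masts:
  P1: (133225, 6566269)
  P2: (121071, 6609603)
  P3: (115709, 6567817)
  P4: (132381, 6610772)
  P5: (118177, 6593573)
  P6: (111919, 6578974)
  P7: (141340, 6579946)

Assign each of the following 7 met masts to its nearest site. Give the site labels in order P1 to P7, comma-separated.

Mu, Kappa, Delta, Alpha, Zeta, Delta, Mu

P1 → Mu (d²=211843145.00)
P2 → Kappa (d²=168566605.00)
P3 → Delta (d²=81407105.00)
P4 → Alpha (d²=92982418.00)
P5 → Zeta (d²=111836993.00)
P6 → Delta (d²=24388328.00)
P7 → Mu (d²=6112361.00)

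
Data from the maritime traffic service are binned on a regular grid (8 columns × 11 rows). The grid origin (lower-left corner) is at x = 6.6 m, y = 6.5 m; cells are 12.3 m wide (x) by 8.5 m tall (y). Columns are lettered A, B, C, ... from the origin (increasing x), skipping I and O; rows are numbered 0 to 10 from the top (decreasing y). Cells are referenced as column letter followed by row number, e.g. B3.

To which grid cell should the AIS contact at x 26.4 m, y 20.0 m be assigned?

Column index: ⌊(26.4 − 6.6) / 12.3⌋ = ⌊1.610⌋ = 1 → column B
Row offset from origin: ⌊(20.0 − 6.5) / 8.5⌋ = ⌊1.588⌋ = 1 → row 9 (counted from top)

B9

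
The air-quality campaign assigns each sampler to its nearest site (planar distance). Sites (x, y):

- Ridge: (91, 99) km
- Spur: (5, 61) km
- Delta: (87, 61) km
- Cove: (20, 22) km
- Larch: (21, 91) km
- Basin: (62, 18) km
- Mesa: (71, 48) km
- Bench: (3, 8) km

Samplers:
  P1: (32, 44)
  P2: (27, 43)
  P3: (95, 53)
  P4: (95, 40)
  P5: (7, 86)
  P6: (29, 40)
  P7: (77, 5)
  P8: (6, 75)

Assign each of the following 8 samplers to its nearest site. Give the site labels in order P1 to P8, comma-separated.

P1 → Cove (d²=628.00)
P2 → Cove (d²=490.00)
P3 → Delta (d²=128.00)
P4 → Delta (d²=505.00)
P5 → Larch (d²=221.00)
P6 → Cove (d²=405.00)
P7 → Basin (d²=394.00)
P8 → Spur (d²=197.00)

Cove, Cove, Delta, Delta, Larch, Cove, Basin, Spur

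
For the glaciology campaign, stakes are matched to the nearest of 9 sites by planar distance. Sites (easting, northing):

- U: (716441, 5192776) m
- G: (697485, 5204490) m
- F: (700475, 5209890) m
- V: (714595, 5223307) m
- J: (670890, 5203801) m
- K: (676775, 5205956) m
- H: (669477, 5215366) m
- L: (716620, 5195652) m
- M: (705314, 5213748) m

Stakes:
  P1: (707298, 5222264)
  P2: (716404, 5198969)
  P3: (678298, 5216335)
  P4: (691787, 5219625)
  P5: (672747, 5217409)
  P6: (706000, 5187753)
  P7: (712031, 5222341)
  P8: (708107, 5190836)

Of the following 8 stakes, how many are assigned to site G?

P1 → V
P2 → L
P3 → H
P4 → F
P5 → H
P6 → U
P7 → V
P8 → U
0 of the 8 go to G.

0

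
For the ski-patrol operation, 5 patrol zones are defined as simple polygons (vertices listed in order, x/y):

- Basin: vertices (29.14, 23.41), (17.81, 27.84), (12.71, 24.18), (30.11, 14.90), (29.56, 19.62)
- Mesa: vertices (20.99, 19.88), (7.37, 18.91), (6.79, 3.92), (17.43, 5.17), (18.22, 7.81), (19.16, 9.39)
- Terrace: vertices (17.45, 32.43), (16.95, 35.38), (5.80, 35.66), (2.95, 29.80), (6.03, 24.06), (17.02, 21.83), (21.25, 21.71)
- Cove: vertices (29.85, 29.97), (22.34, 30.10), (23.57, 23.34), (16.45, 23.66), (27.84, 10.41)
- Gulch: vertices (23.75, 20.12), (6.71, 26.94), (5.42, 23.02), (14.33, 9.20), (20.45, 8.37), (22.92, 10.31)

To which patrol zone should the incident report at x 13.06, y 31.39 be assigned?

Cast a ray rightward from (13.06, 31.39). For each polygon, the edges (by vertex number in listed order) whose endpoints lie on opposite sides of y = 31.39, where each meets that height, and whether that is right or left of the point:
Basin: no edge straddles that height → 0 crossings.
Mesa: no edge straddles that height → 0 crossings.
Terrace: 3–4 at x≈3.723 (left), 7–1 at x≈17.819 (right) → 1 crossing.
Cove: no edge straddles that height → 0 crossings.
Gulch: no edge straddles that height → 0 crossings.
Only Terrace has an odd count, so the point is inside Terrace.

Terrace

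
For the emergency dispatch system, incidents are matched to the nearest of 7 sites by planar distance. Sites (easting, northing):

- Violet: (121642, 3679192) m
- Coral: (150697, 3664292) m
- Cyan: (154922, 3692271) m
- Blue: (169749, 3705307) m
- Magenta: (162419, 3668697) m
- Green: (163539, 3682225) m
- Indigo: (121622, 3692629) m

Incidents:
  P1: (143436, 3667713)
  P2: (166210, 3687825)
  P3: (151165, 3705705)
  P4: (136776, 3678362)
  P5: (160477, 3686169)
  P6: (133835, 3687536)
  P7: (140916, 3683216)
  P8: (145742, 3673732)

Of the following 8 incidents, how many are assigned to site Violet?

P1 → Coral
P2 → Green
P3 → Cyan
P4 → Violet
P5 → Green
P6 → Indigo
P7 → Cyan
P8 → Coral
1 of the 8 goes to Violet.

1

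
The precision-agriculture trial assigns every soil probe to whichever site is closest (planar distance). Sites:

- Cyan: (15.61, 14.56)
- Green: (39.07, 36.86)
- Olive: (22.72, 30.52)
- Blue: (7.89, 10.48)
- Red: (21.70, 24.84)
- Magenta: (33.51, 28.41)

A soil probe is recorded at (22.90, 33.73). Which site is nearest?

Squared distances to each site:
Cyan: 420.633; Green: 271.266; Olive: 10.336; Blue: 765.863; Red: 80.472; Magenta: 140.874.
Minimum at Olive.

Olive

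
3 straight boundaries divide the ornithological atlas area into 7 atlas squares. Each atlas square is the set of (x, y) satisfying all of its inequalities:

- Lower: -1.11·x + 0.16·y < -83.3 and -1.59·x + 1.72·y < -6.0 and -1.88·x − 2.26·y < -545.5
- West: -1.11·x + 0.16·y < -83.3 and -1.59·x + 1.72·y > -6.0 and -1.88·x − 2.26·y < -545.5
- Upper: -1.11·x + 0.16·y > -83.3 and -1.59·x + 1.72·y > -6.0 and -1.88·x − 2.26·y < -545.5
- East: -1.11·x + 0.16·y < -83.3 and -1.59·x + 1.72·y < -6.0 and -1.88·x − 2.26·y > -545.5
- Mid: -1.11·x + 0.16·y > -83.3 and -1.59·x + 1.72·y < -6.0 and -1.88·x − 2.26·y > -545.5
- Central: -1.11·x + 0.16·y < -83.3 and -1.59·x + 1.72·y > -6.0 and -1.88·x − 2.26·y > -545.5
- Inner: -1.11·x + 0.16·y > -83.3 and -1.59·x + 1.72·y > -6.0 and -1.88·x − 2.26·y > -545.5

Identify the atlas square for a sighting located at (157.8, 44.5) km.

-1.11·157.8 + 0.16·44.5 = -168.038, which is < -83.3
-1.59·157.8 + 1.72·44.5 = -174.362, which is < -6.0
-1.88·157.8 − 2.26·44.5 = -397.234, which is > -545.5
This sign pattern matches East.

East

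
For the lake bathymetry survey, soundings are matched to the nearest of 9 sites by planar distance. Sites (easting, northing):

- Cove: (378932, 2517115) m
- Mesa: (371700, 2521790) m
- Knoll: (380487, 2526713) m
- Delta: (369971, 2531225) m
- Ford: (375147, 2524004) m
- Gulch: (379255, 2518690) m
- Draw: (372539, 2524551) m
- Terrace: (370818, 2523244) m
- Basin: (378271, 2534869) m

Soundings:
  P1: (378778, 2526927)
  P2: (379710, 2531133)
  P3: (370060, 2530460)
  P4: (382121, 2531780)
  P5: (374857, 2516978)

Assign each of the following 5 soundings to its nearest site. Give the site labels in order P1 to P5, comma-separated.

P1 → Knoll (d²=2966477.00)
P2 → Basin (d²=16028417.00)
P3 → Delta (d²=593146.00)
P4 → Basin (d²=24364421.00)
P5 → Cove (d²=16624394.00)

Knoll, Basin, Delta, Basin, Cove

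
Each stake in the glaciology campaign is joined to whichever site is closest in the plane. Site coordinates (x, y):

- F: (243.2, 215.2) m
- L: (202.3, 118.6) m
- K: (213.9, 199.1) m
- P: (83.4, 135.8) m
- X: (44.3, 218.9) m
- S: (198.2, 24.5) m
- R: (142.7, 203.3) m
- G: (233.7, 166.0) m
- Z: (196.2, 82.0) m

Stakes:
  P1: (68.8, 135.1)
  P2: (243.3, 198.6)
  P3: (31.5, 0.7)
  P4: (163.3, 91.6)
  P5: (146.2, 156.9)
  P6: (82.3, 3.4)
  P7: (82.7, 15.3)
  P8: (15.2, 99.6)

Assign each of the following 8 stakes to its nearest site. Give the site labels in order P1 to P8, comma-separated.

P1 → P (d²=213.65)
P2 → F (d²=275.57)
P3 → P (d²=20945.62)
P4 → Z (d²=1174.57)
P5 → R (d²=2165.21)
P6 → S (d²=13878.02)
P7 → S (d²=13424.89)
P8 → P (d²=5961.68)

P, F, P, Z, R, S, S, P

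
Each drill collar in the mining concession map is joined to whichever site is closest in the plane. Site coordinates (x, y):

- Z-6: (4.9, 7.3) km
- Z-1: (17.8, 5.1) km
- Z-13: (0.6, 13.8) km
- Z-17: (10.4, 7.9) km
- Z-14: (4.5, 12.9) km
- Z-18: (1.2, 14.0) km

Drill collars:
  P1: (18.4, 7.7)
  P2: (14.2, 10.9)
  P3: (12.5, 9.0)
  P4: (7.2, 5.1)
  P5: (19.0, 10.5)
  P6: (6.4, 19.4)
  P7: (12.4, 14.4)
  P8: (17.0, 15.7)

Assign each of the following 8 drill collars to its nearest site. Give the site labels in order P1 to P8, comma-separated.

P1 → Z-1 (d²=7.12)
P2 → Z-17 (d²=23.44)
P3 → Z-17 (d²=5.62)
P4 → Z-6 (d²=10.13)
P5 → Z-1 (d²=30.60)
P6 → Z-14 (d²=45.86)
P7 → Z-17 (d²=46.25)
P8 → Z-17 (d²=104.40)

Z-1, Z-17, Z-17, Z-6, Z-1, Z-14, Z-17, Z-17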